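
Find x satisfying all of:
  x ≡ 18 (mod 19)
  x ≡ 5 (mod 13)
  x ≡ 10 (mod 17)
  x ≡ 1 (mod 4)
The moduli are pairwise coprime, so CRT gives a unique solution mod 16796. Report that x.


Product of moduli M = 19 · 13 · 17 · 4 = 16796.
Merge one congruence at a time:
  Start: x ≡ 18 (mod 19).
  Combine with x ≡ 5 (mod 13); new modulus lcm = 247.
    Write x = 18 + 19·t and substitute into x ≡ 5 (mod 13): 19·t ≡ 5 − 18 = -13 (mod 13).
    Reduce coefficients mod 13: 6·t ≡ 0 (mod 13).
    The inverse of 6 mod 13 is 11 (since 6·11 = 66 = 5·13 + 1), so t ≡ 11·0 = 0 ≡ 0 (mod 13).
    Then x = 18 + 19·0 = 18, valid modulo lcm(19, 13) = 247: x ≡ 18 (mod 247).
  Combine with x ≡ 10 (mod 17); new modulus lcm = 4199.
    Write x = 18 + 247·t and substitute into x ≡ 10 (mod 17): 247·t ≡ 10 − 18 = -8 (mod 17).
    Reduce coefficients mod 17: 9·t ≡ 9 (mod 17).
    The inverse of 9 mod 17 is 2 (since 9·2 = 18 = 1·17 + 1), so t ≡ 2·9 = 18 ≡ 1 (mod 17).
    Then x = 18 + 247·1 = 265, valid modulo lcm(247, 17) = 4199: x ≡ 265 (mod 4199).
  Combine with x ≡ 1 (mod 4); new modulus lcm = 16796.
    Write x = 265 + 4199·t and substitute into x ≡ 1 (mod 4): 4199·t ≡ 1 − 265 = -264 (mod 4).
    Reduce coefficients mod 4: 3·t ≡ 0 (mod 4).
    The inverse of 3 mod 4 is 3 (since 3·3 = 9 = 2·4 + 1), so t ≡ 3·0 = 0 ≡ 0 (mod 4).
    Then x = 265 + 4199·0 = 265, valid modulo lcm(4199, 4) = 16796: x ≡ 265 (mod 16796).
Verify against each original: 265 mod 19 = 18, 265 mod 13 = 5, 265 mod 17 = 10, 265 mod 4 = 1.

x ≡ 265 (mod 16796).


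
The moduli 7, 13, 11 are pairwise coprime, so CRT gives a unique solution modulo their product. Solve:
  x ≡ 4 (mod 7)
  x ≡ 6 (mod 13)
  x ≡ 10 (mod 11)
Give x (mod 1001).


Moduli 7, 13, 11 are pairwise coprime; by CRT there is a unique solution modulo M = 7 · 13 · 11 = 1001.
Solve pairwise, accumulating the modulus:
  Start with x ≡ 4 (mod 7).
  Combine with x ≡ 6 (mod 13): since gcd(7, 13) = 1, we get a unique residue mod 91.
    Write x = 4 + 7·t and substitute into x ≡ 6 (mod 13): 7·t ≡ 6 − 4 = 2 (mod 13).
    The inverse of 7 mod 13 is 2 (since 7·2 = 14 = 1·13 + 1), so t ≡ 2·2 = 4 ≡ 4 (mod 13).
    Then x = 4 + 7·4 = 32, valid modulo lcm(7, 13) = 91: x ≡ 32 (mod 91).
  Combine with x ≡ 10 (mod 11): since gcd(91, 11) = 1, we get a unique residue mod 1001.
    Write x = 32 + 91·t and substitute into x ≡ 10 (mod 11): 91·t ≡ 10 − 32 = -22 (mod 11).
    Reduce coefficients mod 11: 3·t ≡ 0 (mod 11).
    The inverse of 3 mod 11 is 4 (since 3·4 = 12 = 1·11 + 1), so t ≡ 4·0 = 0 ≡ 0 (mod 11).
    Then x = 32 + 91·0 = 32, valid modulo lcm(91, 11) = 1001: x ≡ 32 (mod 1001).
Verify: 32 mod 7 = 4 ✓, 32 mod 13 = 6 ✓, 32 mod 11 = 10 ✓.

x ≡ 32 (mod 1001).


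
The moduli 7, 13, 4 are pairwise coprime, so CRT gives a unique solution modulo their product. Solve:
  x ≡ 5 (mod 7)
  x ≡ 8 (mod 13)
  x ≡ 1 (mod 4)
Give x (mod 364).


Moduli 7, 13, 4 are pairwise coprime; by CRT there is a unique solution modulo M = 7 · 13 · 4 = 364.
Solve pairwise, accumulating the modulus:
  Start with x ≡ 5 (mod 7).
  Combine with x ≡ 8 (mod 13): since gcd(7, 13) = 1, we get a unique residue mod 91.
    Write x = 5 + 7·t and substitute into x ≡ 8 (mod 13): 7·t ≡ 8 − 5 = 3 (mod 13).
    The inverse of 7 mod 13 is 2 (since 7·2 = 14 = 1·13 + 1), so t ≡ 2·3 = 6 ≡ 6 (mod 13).
    Then x = 5 + 7·6 = 47, valid modulo lcm(7, 13) = 91: x ≡ 47 (mod 91).
  Combine with x ≡ 1 (mod 4): since gcd(91, 4) = 1, we get a unique residue mod 364.
    Write x = 47 + 91·t and substitute into x ≡ 1 (mod 4): 91·t ≡ 1 − 47 = -46 (mod 4).
    Reduce coefficients mod 4: 3·t ≡ 2 (mod 4).
    The inverse of 3 mod 4 is 3 (since 3·3 = 9 = 2·4 + 1), so t ≡ 3·2 = 6 ≡ 2 (mod 4).
    Then x = 47 + 91·2 = 229, valid modulo lcm(91, 4) = 364: x ≡ 229 (mod 364).
Verify: 229 mod 7 = 5 ✓, 229 mod 13 = 8 ✓, 229 mod 4 = 1 ✓.

x ≡ 229 (mod 364).


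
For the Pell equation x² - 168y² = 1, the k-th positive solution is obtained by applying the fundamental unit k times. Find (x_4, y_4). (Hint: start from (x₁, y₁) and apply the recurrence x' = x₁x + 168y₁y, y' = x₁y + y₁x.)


Step 1: Find the fundamental solution (x₁, y₁) of x² - 168y² = 1.
  Expand √168 as a continued fraction. a₀ = ⌊√168⌋ = 12; iterate m_{k+1} = d_k·a_k − m_k, d_{k+1} = (168 − m_{k+1}²)/d_k, a_{k+1} = ⌊(a₀ + m_{k+1})/d_{k+1}⌋ (starting m₀ = 0, d₀ = 1), with convergents p_k = a_k·p_{k-1} + p_{k-2}, q_k = a_k·q_{k-1} + q_{k-2} (p₋₁ = 1, q₋₁ = 0):
  k = 0: a₀ = 12; p₀/q₀ = 12/1; p₀² − 168·q₀² = 144 − 168 = -24.
  k = 1: m = 12, d = 24, a = ⌊(12 + 12)/24⌋ = 1; p/q = (1·12 + 1)/(1·1 + 0) = 13/1; p² − 168·q² = 169 − 168 = 1.
  The first convergent with p² − 168·q² = 1 gives the fundamental solution (x₁, y₁) = (13, 1).
Step 2: Apply the recurrence (x_{n+1}, y_{n+1}) = (x₁x_n + 168y₁y_n, x₁y_n + y₁x_n) repeatedly.
  From (x_1, y_1) = (13, 1): x_2 = 13·13 + 168·1·1 = 337; y_2 = 13·1 + 1·13 = 26.
  From (x_2, y_2) = (337, 26): x_3 = 13·337 + 168·1·26 = 8749; y_3 = 13·26 + 1·337 = 675.
  From (x_3, y_3) = (8749, 675): x_4 = 13·8749 + 168·1·675 = 227137; y_4 = 13·675 + 1·8749 = 17524.
Step 3: Verify x_4² - 168·y_4² = 51591216769 - 51591216768 = 1 (should be 1). ✓

(x_1, y_1) = (13, 1); (x_4, y_4) = (227137, 17524).


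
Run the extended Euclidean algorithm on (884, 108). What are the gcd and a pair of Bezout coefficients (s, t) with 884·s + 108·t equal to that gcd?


Euclidean algorithm on (884, 108) — divide until remainder is 0:
  884 = 8 · 108 + 20
  108 = 5 · 20 + 8
  20 = 2 · 8 + 4
  8 = 2 · 4 + 0
gcd(884, 108) = 4.
Track Bezout coefficients alongside the remainders: start with r₀ = 884 = a·1 + b·0 (s = 1, t = 0) and r₁ = 108 = a·0 + b·1 (s = 0, t = 1); each new remainder r_{k+1} = r_{k-1} − q_k·r_k inherits s_{k+1} = s_{k-1} − q_k·s_k, t_{k+1} = t_{k-1} − q_k·t_k, so r_k = a·s_k + b·t_k at every step:
  q = 8: r = 20, s = 1 − 8·0 = 1, t = 0 − 8·1 = -8  (check: 884·1 + 108·(-8) = 20)
  q = 5: r = 8, s = 0 − 5·1 = -5, t = 1 − 5·(-8) = 41  (check: 884·(-5) + 108·41 = 8)
  q = 2: r = 4, s = 1 − 2·(-5) = 11, t = -8 − 2·41 = -90  (check: 884·11 + 108·(-90) = 4)
The row with r = 4 (the gcd) gives the Bezout coefficients s = 11, t = -90.
Result: 884 · (11) + 108 · (-90) = 4.

gcd(884, 108) = 4; s = 11, t = -90 (check: 884·11 + 108·(-90) = 4).


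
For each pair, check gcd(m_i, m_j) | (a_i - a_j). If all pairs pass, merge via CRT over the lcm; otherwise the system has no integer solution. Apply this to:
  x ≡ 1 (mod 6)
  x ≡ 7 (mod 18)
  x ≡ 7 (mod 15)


Moduli 6, 18, 15 are not pairwise coprime, so CRT works modulo lcm(m_i) when all pairwise compatibility conditions hold.
Pairwise compatibility: gcd(m_i, m_j) must divide a_i - a_j for every pair.
Merge one congruence at a time:
  Start: x ≡ 1 (mod 6).
  Combine with x ≡ 7 (mod 18): gcd(6, 18) = 6; 7 - 1 = 6, which IS divisible by 6, so compatible.
    Write x = 1 + 6·t and substitute into x ≡ 7 (mod 18): 6·t ≡ 7 − 1 = 6 (mod 18).
    Divide the congruence (and modulus) by g = 6: 1·t ≡ 1 (mod 3).
    So t ≡ 1 (mod 3).
    Then x = 1 + 6·1 = 7, valid modulo lcm(6, 18) = 18: x ≡ 7 (mod 18).
  Combine with x ≡ 7 (mod 15): gcd(18, 15) = 3; 7 - 7 = 0, which IS divisible by 3, so compatible.
    Write x = 7 + 18·t and substitute into x ≡ 7 (mod 15): 18·t ≡ 7 − 7 = 0 (mod 15).
    Divide the congruence (and modulus) by g = 3: 6·t ≡ 0 (mod 5).
    Reduce coefficients mod 5: 1·t ≡ 0 (mod 5).
    So t ≡ 0 (mod 5).
    Then x = 7 + 18·0 = 7, valid modulo lcm(18, 15) = 90: x ≡ 7 (mod 90).
Verify: 7 mod 6 = 1, 7 mod 18 = 7, 7 mod 15 = 7.

x ≡ 7 (mod 90).


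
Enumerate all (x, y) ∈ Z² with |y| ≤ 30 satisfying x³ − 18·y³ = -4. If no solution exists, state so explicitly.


The equation is x³ - 18y³ = -4. For fixed y, x³ = 18·y³ − 4, so a solution requires the RHS to be a perfect cube.
Strategy: iterate y from -30 to 30, compute RHS = 18·y³ − 4, and check whether it is a (positive or negative) perfect cube.
Check small values of y:
  y = 0: RHS = -4 is not a perfect cube.
  y = 1: RHS = 14 is not a perfect cube.
  y = -1: RHS = -22 is not a perfect cube.
  y = 2: RHS = 140 is not a perfect cube.
  y = -2: RHS = -148 is not a perfect cube.
  y = 3: RHS = 482 is not a perfect cube.
  y = -3: RHS = -490 is not a perfect cube.
Continuing the search up to |y| = 30 finds no solutions either.
No (x, y) in the scanned range satisfies the equation.

No integer solutions with |y| ≤ 30.


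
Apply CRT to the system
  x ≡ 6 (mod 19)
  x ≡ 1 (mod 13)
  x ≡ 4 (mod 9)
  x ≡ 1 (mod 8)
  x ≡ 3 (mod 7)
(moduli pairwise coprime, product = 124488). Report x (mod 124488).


Product of moduli M = 19 · 13 · 9 · 8 · 7 = 124488.
Merge one congruence at a time:
  Start: x ≡ 6 (mod 19).
  Combine with x ≡ 1 (mod 13); new modulus lcm = 247.
    Write x = 6 + 19·t and substitute into x ≡ 1 (mod 13): 19·t ≡ 1 − 6 = -5 (mod 13).
    Reduce coefficients mod 13: 6·t ≡ 8 (mod 13).
    The inverse of 6 mod 13 is 11 (since 6·11 = 66 = 5·13 + 1), so t ≡ 11·8 = 88 ≡ 10 (mod 13).
    Then x = 6 + 19·10 = 196, valid modulo lcm(19, 13) = 247: x ≡ 196 (mod 247).
  Combine with x ≡ 4 (mod 9); new modulus lcm = 2223.
    Write x = 196 + 247·t and substitute into x ≡ 4 (mod 9): 247·t ≡ 4 − 196 = -192 (mod 9).
    Reduce coefficients mod 9: 4·t ≡ 6 (mod 9).
    The inverse of 4 mod 9 is 7 (since 4·7 = 28 = 3·9 + 1), so t ≡ 7·6 = 42 ≡ 6 (mod 9).
    Then x = 196 + 247·6 = 1678, valid modulo lcm(247, 9) = 2223: x ≡ 1678 (mod 2223).
  Combine with x ≡ 1 (mod 8); new modulus lcm = 17784.
    Write x = 1678 + 2223·t and substitute into x ≡ 1 (mod 8): 2223·t ≡ 1 − 1678 = -1677 (mod 8).
    Reduce coefficients mod 8: 7·t ≡ 3 (mod 8).
    The inverse of 7 mod 8 is 7 (since 7·7 = 49 = 6·8 + 1), so t ≡ 7·3 = 21 ≡ 5 (mod 8).
    Then x = 1678 + 2223·5 = 12793, valid modulo lcm(2223, 8) = 17784: x ≡ 12793 (mod 17784).
  Combine with x ≡ 3 (mod 7); new modulus lcm = 124488.
    Write x = 12793 + 17784·t and substitute into x ≡ 3 (mod 7): 17784·t ≡ 3 − 12793 = -12790 (mod 7).
    Reduce coefficients mod 7: 4·t ≡ 6 (mod 7).
    The inverse of 4 mod 7 is 2 (since 4·2 = 8 = 1·7 + 1), so t ≡ 2·6 = 12 ≡ 5 (mod 7).
    Then x = 12793 + 17784·5 = 101713, valid modulo lcm(17784, 7) = 124488: x ≡ 101713 (mod 124488).
Verify against each original: 101713 mod 19 = 6, 101713 mod 13 = 1, 101713 mod 9 = 4, 101713 mod 8 = 1, 101713 mod 7 = 3.

x ≡ 101713 (mod 124488).


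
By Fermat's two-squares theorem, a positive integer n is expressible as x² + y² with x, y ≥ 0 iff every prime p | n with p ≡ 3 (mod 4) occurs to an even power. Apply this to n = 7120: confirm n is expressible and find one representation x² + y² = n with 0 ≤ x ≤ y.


Step 1: Factor n = 7120 = 2^4 · 5 · 89.
Step 2: Check the mod-4 condition on each prime factor: 2 = 2 (special); 5 ≡ 1 (mod 4), exponent 1; 89 ≡ 1 (mod 4), exponent 1.
All primes ≡ 3 (mod 4) appear to even exponent (or don't appear), so by the two-squares theorem n IS expressible as a sum of two squares.
Step 3: Build a representation. Group n = k² · m with k = 4 and m = 5 · 89 = 445 (a product of primes ≡ 1 (mod 4)); a representation of m scales to one of n via (k·x)² + (k·y)² = k²(x² + y²). Each prime p ≡ 1 (mod 4) is itself a sum of two squares; find a² by testing p − a² for a perfect square:
  5: 5 − 1² = 4 = 2² ⇒ 5 = 1² + 2².
  89: 89 − 1² = 88, 89 − 2² = 85, 89 − 3² = 80, 89 − 4² = 73, 89 − 5² = 64 = 8² ⇒ 89 = 5² + 8².
  Combine using the Brahmagupta–Fibonacci identity (a² + b²)(c² + d²) = (ac − bd)² + (ad + bc)² = (ac + bd)² + (ad − bc)²:
  5 · 89 = 445: from (1² + 2²)(5² + 8²), take (1·5 − 2·8, 1·8 + 2·5) = (5 − 16, 8 + 10) = (-11, 18); dropping signs (only squares matter) gives (11, 18); check 11² + 18² = 121 + 324 = 445 ✓.
  Scale by k = 4: (4·11, 4·18) = (44, 72).
Step 4: Order so x ≤ y and verify: 44² + 72² = 1936 + 5184 = 7120 = n. ✓

n = 7120 = 44² + 72² (one valid representation with x ≤ y).


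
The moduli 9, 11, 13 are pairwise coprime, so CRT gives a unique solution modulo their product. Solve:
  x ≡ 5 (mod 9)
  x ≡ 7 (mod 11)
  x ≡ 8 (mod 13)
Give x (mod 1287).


Moduli 9, 11, 13 are pairwise coprime; by CRT there is a unique solution modulo M = 9 · 11 · 13 = 1287.
Solve pairwise, accumulating the modulus:
  Start with x ≡ 5 (mod 9).
  Combine with x ≡ 7 (mod 11): since gcd(9, 11) = 1, we get a unique residue mod 99.
    Write x = 5 + 9·t and substitute into x ≡ 7 (mod 11): 9·t ≡ 7 − 5 = 2 (mod 11).
    The inverse of 9 mod 11 is 5 (since 9·5 = 45 = 4·11 + 1), so t ≡ 5·2 = 10 ≡ 10 (mod 11).
    Then x = 5 + 9·10 = 95, valid modulo lcm(9, 11) = 99: x ≡ 95 (mod 99).
  Combine with x ≡ 8 (mod 13): since gcd(99, 13) = 1, we get a unique residue mod 1287.
    Write x = 95 + 99·t and substitute into x ≡ 8 (mod 13): 99·t ≡ 8 − 95 = -87 (mod 13).
    Reduce coefficients mod 13: 8·t ≡ 4 (mod 13).
    The inverse of 8 mod 13 is 5 (since 8·5 = 40 = 3·13 + 1), so t ≡ 5·4 = 20 ≡ 7 (mod 13).
    Then x = 95 + 99·7 = 788, valid modulo lcm(99, 13) = 1287: x ≡ 788 (mod 1287).
Verify: 788 mod 9 = 5 ✓, 788 mod 11 = 7 ✓, 788 mod 13 = 8 ✓.

x ≡ 788 (mod 1287).


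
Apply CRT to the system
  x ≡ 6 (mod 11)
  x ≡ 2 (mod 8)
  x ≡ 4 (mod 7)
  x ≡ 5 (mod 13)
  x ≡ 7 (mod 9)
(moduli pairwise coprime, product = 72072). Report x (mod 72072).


Product of moduli M = 11 · 8 · 7 · 13 · 9 = 72072.
Merge one congruence at a time:
  Start: x ≡ 6 (mod 11).
  Combine with x ≡ 2 (mod 8); new modulus lcm = 88.
    Write x = 6 + 11·t and substitute into x ≡ 2 (mod 8): 11·t ≡ 2 − 6 = -4 (mod 8).
    Reduce coefficients mod 8: 3·t ≡ 4 (mod 8).
    The inverse of 3 mod 8 is 3 (since 3·3 = 9 = 1·8 + 1), so t ≡ 3·4 = 12 ≡ 4 (mod 8).
    Then x = 6 + 11·4 = 50, valid modulo lcm(11, 8) = 88: x ≡ 50 (mod 88).
  Combine with x ≡ 4 (mod 7); new modulus lcm = 616.
    Write x = 50 + 88·t and substitute into x ≡ 4 (mod 7): 88·t ≡ 4 − 50 = -46 (mod 7).
    Reduce coefficients mod 7: 4·t ≡ 3 (mod 7).
    The inverse of 4 mod 7 is 2 (since 4·2 = 8 = 1·7 + 1), so t ≡ 2·3 = 6 ≡ 6 (mod 7).
    Then x = 50 + 88·6 = 578, valid modulo lcm(88, 7) = 616: x ≡ 578 (mod 616).
  Combine with x ≡ 5 (mod 13); new modulus lcm = 8008.
    Write x = 578 + 616·t and substitute into x ≡ 5 (mod 13): 616·t ≡ 5 − 578 = -573 (mod 13).
    Reduce coefficients mod 13: 5·t ≡ 12 (mod 13).
    The inverse of 5 mod 13 is 8 (since 5·8 = 40 = 3·13 + 1), so t ≡ 8·12 = 96 ≡ 5 (mod 13).
    Then x = 578 + 616·5 = 3658, valid modulo lcm(616, 13) = 8008: x ≡ 3658 (mod 8008).
  Combine with x ≡ 7 (mod 9); new modulus lcm = 72072.
    Write x = 3658 + 8008·t and substitute into x ≡ 7 (mod 9): 8008·t ≡ 7 − 3658 = -3651 (mod 9).
    Reduce coefficients mod 9: 7·t ≡ 3 (mod 9).
    The inverse of 7 mod 9 is 4 (since 7·4 = 28 = 3·9 + 1), so t ≡ 4·3 = 12 ≡ 3 (mod 9).
    Then x = 3658 + 8008·3 = 27682, valid modulo lcm(8008, 9) = 72072: x ≡ 27682 (mod 72072).
Verify against each original: 27682 mod 11 = 6, 27682 mod 8 = 2, 27682 mod 7 = 4, 27682 mod 13 = 5, 27682 mod 9 = 7.

x ≡ 27682 (mod 72072).


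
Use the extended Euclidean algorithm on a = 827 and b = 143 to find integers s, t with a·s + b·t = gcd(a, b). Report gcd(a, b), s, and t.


Euclidean algorithm on (827, 143) — divide until remainder is 0:
  827 = 5 · 143 + 112
  143 = 1 · 112 + 31
  112 = 3 · 31 + 19
  31 = 1 · 19 + 12
  19 = 1 · 12 + 7
  12 = 1 · 7 + 5
  7 = 1 · 5 + 2
  5 = 2 · 2 + 1
  2 = 2 · 1 + 0
gcd(827, 143) = 1.
Track Bezout coefficients alongside the remainders: start with r₀ = 827 = a·1 + b·0 (s = 1, t = 0) and r₁ = 143 = a·0 + b·1 (s = 0, t = 1); each new remainder r_{k+1} = r_{k-1} − q_k·r_k inherits s_{k+1} = s_{k-1} − q_k·s_k, t_{k+1} = t_{k-1} − q_k·t_k, so r_k = a·s_k + b·t_k at every step:
  q = 5: r = 112, s = 1 − 5·0 = 1, t = 0 − 5·1 = -5  (check: 827·1 + 143·(-5) = 112)
  q = 1: r = 31, s = 0 − 1·1 = -1, t = 1 − 1·(-5) = 6  (check: 827·(-1) + 143·6 = 31)
  q = 3: r = 19, s = 1 − 3·(-1) = 4, t = -5 − 3·6 = -23  (check: 827·4 + 143·(-23) = 19)
  q = 1: r = 12, s = -1 − 1·4 = -5, t = 6 − 1·(-23) = 29  (check: 827·(-5) + 143·29 = 12)
  q = 1: r = 7, s = 4 − 1·(-5) = 9, t = -23 − 1·29 = -52  (check: 827·9 + 143·(-52) = 7)
  q = 1: r = 5, s = -5 − 1·9 = -14, t = 29 − 1·(-52) = 81  (check: 827·(-14) + 143·81 = 5)
  q = 1: r = 2, s = 9 − 1·(-14) = 23, t = -52 − 1·81 = -133  (check: 827·23 + 143·(-133) = 2)
  q = 2: r = 1, s = -14 − 2·23 = -60, t = 81 − 2·(-133) = 347  (check: 827·(-60) + 143·347 = 1)
The row with r = 1 (the gcd) gives the Bezout coefficients s = -60, t = 347.
Result: 827 · (-60) + 143 · (347) = 1.

gcd(827, 143) = 1; s = -60, t = 347 (check: 827·(-60) + 143·347 = 1).


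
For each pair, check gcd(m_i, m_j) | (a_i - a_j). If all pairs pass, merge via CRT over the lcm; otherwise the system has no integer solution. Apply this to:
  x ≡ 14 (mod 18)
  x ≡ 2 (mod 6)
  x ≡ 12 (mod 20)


Moduli 18, 6, 20 are not pairwise coprime, so CRT works modulo lcm(m_i) when all pairwise compatibility conditions hold.
Pairwise compatibility: gcd(m_i, m_j) must divide a_i - a_j for every pair.
Merge one congruence at a time:
  Start: x ≡ 14 (mod 18).
  Combine with x ≡ 2 (mod 6): gcd(18, 6) = 6; 2 - 14 = -12, which IS divisible by 6, so compatible.
    Write x = 14 + 18·t and substitute into x ≡ 2 (mod 6): 18·t ≡ 2 − 14 = -12 (mod 6).
    Divide the congruence (and modulus) by g = 6: 3·t ≡ -2 (mod 1).
    Modulo 1 every t works; take t = 0.
    Then x = 14 + 18·0 = 14, valid modulo lcm(18, 6) = 18: x ≡ 14 (mod 18).
  Combine with x ≡ 12 (mod 20): gcd(18, 20) = 2; 12 - 14 = -2, which IS divisible by 2, so compatible.
    Write x = 14 + 18·t and substitute into x ≡ 12 (mod 20): 18·t ≡ 12 − 14 = -2 (mod 20).
    Divide the congruence (and modulus) by g = 2: 9·t ≡ -1 (mod 10).
    Reduce coefficients mod 10: 9·t ≡ 9 (mod 10).
    The inverse of 9 mod 10 is 9 (since 9·9 = 81 = 8·10 + 1), so t ≡ 9·9 = 81 ≡ 1 (mod 10).
    Then x = 14 + 18·1 = 32, valid modulo lcm(18, 20) = 180: x ≡ 32 (mod 180).
Verify: 32 mod 18 = 14, 32 mod 6 = 2, 32 mod 20 = 12.

x ≡ 32 (mod 180).


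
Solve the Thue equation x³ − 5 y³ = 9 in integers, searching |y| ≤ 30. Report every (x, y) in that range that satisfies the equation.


The equation is x³ - 5y³ = 9. For fixed y, x³ = 5·y³ + 9, so a solution requires the RHS to be a perfect cube.
Strategy: iterate y from -30 to 30, compute RHS = 5·y³ + 9, and check whether it is a (positive or negative) perfect cube.
Check small values of y:
  y = 0: RHS = 9 is not a perfect cube.
  y = 1: RHS = 14 is not a perfect cube.
  y = -1: RHS = 4 is not a perfect cube.
  y = 2: RHS = 49 is not a perfect cube.
  y = -2: RHS = -31 is not a perfect cube.
  y = 3: RHS = 144 is not a perfect cube.
  y = -3: RHS = -126 is not a perfect cube.
Continuing the search up to |y| = 30 finds no solutions either.
No (x, y) in the scanned range satisfies the equation.

No integer solutions with |y| ≤ 30.


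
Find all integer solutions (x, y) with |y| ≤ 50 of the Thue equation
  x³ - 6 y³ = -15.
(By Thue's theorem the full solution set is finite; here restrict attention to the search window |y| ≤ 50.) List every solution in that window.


The equation is x³ - 6y³ = -15. For fixed y, x³ = 6·y³ − 15, so a solution requires the RHS to be a perfect cube.
Strategy: iterate y from -50 to 50, compute RHS = 6·y³ − 15, and check whether it is a (positive or negative) perfect cube.
Check small values of y:
  y = 0: RHS = -15 is not a perfect cube.
  y = 1: RHS = -9 is not a perfect cube.
  y = -1: RHS = -21 is not a perfect cube.
  y = 2: RHS = 33 is not a perfect cube.
  y = -2: RHS = -63 is not a perfect cube.
  y = 3: RHS = 147 is not a perfect cube.
  y = -3: RHS = -177 is not a perfect cube.
Continuing the search up to |y| = 50 finds no solutions either.
No (x, y) in the scanned range satisfies the equation.

No integer solutions with |y| ≤ 50.


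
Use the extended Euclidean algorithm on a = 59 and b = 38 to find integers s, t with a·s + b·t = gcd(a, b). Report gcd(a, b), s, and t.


Euclidean algorithm on (59, 38) — divide until remainder is 0:
  59 = 1 · 38 + 21
  38 = 1 · 21 + 17
  21 = 1 · 17 + 4
  17 = 4 · 4 + 1
  4 = 4 · 1 + 0
gcd(59, 38) = 1.
Track Bezout coefficients alongside the remainders: start with r₀ = 59 = a·1 + b·0 (s = 1, t = 0) and r₁ = 38 = a·0 + b·1 (s = 0, t = 1); each new remainder r_{k+1} = r_{k-1} − q_k·r_k inherits s_{k+1} = s_{k-1} − q_k·s_k, t_{k+1} = t_{k-1} − q_k·t_k, so r_k = a·s_k + b·t_k at every step:
  q = 1: r = 21, s = 1 − 1·0 = 1, t = 0 − 1·1 = -1  (check: 59·1 + 38·(-1) = 21)
  q = 1: r = 17, s = 0 − 1·1 = -1, t = 1 − 1·(-1) = 2  (check: 59·(-1) + 38·2 = 17)
  q = 1: r = 4, s = 1 − 1·(-1) = 2, t = -1 − 1·2 = -3  (check: 59·2 + 38·(-3) = 4)
  q = 4: r = 1, s = -1 − 4·2 = -9, t = 2 − 4·(-3) = 14  (check: 59·(-9) + 38·14 = 1)
The row with r = 1 (the gcd) gives the Bezout coefficients s = -9, t = 14.
Result: 59 · (-9) + 38 · (14) = 1.

gcd(59, 38) = 1; s = -9, t = 14 (check: 59·(-9) + 38·14 = 1).


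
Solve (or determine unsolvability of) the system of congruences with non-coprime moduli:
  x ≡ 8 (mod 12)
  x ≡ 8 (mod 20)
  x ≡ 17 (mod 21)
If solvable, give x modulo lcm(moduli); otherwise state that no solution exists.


Moduli 12, 20, 21 are not pairwise coprime, so CRT works modulo lcm(m_i) when all pairwise compatibility conditions hold.
Pairwise compatibility: gcd(m_i, m_j) must divide a_i - a_j for every pair.
Merge one congruence at a time:
  Start: x ≡ 8 (mod 12).
  Combine with x ≡ 8 (mod 20): gcd(12, 20) = 4; 8 - 8 = 0, which IS divisible by 4, so compatible.
    Write x = 8 + 12·t and substitute into x ≡ 8 (mod 20): 12·t ≡ 8 − 8 = 0 (mod 20).
    Divide the congruence (and modulus) by g = 4: 3·t ≡ 0 (mod 5).
    The inverse of 3 mod 5 is 2 (since 3·2 = 6 = 1·5 + 1), so t ≡ 2·0 = 0 ≡ 0 (mod 5).
    Then x = 8 + 12·0 = 8, valid modulo lcm(12, 20) = 60: x ≡ 8 (mod 60).
  Combine with x ≡ 17 (mod 21): gcd(60, 21) = 3; 17 - 8 = 9, which IS divisible by 3, so compatible.
    Write x = 8 + 60·t and substitute into x ≡ 17 (mod 21): 60·t ≡ 17 − 8 = 9 (mod 21).
    Divide the congruence (and modulus) by g = 3: 20·t ≡ 3 (mod 7).
    Reduce coefficients mod 7: 6·t ≡ 3 (mod 7).
    The inverse of 6 mod 7 is 6 (since 6·6 = 36 = 5·7 + 1), so t ≡ 6·3 = 18 ≡ 4 (mod 7).
    Then x = 8 + 60·4 = 248, valid modulo lcm(60, 21) = 420: x ≡ 248 (mod 420).
Verify: 248 mod 12 = 8, 248 mod 20 = 8, 248 mod 21 = 17.

x ≡ 248 (mod 420).


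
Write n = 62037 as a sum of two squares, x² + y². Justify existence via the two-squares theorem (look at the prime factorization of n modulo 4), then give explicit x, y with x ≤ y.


Step 1: Factor n = 62037 = 3^2 · 61 · 113.
Step 2: Check the mod-4 condition on each prime factor: 3 ≡ 3 (mod 4), exponent 2 (must be even); 61 ≡ 1 (mod 4), exponent 1; 113 ≡ 1 (mod 4), exponent 1.
All primes ≡ 3 (mod 4) appear to even exponent (or don't appear), so by the two-squares theorem n IS expressible as a sum of two squares.
Step 3: Build a representation. Group n = k² · m with k = 3 and m = 61 · 113 = 6893 (a product of primes ≡ 1 (mod 4)); a representation of m scales to one of n via (k·x)² + (k·y)² = k²(x² + y²). Each prime p ≡ 1 (mod 4) is itself a sum of two squares; find a² by testing p − a² for a perfect square:
  61: 61 − 1² = 60, 61 − 2² = 57, 61 − 3² = 52, 61 − 4² = 45, 61 − 5² = 36 = 6² ⇒ 61 = 5² + 6².
  113: 113 − 1² = 112, 113 − 2² = 109, 113 − 3² = 104, 113 − 4² = 97, 113 − 5² = 88, 113 − 6² = 77, 113 − 7² = 64 = 8² ⇒ 113 = 7² + 8².
  Combine using the Brahmagupta–Fibonacci identity (a² + b²)(c² + d²) = (ac − bd)² + (ad + bc)² = (ac + bd)² + (ad − bc)²:
  61 · 113 = 6893: from (5² + 6²)(7² + 8²), take (5·7 − 6·8, 5·8 + 6·7) = (35 − 48, 40 + 42) = (-13, 82); dropping signs (only squares matter) gives (13, 82); check 13² + 82² = 169 + 6724 = 6893 ✓.
  Scale by k = 3: (3·13, 3·82) = (39, 246).
Step 4: Order so x ≤ y and verify: 39² + 246² = 1521 + 60516 = 62037 = n. ✓

n = 62037 = 39² + 246² (one valid representation with x ≤ y).


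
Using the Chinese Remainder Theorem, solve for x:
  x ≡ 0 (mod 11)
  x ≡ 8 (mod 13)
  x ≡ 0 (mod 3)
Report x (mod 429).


Moduli 11, 13, 3 are pairwise coprime; by CRT there is a unique solution modulo M = 11 · 13 · 3 = 429.
Solve pairwise, accumulating the modulus:
  Start with x ≡ 0 (mod 11).
  Combine with x ≡ 8 (mod 13): since gcd(11, 13) = 1, we get a unique residue mod 143.
    Write x = 0 + 11·t and substitute into x ≡ 8 (mod 13): 11·t ≡ 8 − 0 = 8 (mod 13).
    The inverse of 11 mod 13 is 6 (since 11·6 = 66 = 5·13 + 1), so t ≡ 6·8 = 48 ≡ 9 (mod 13).
    Then x = 0 + 11·9 = 99, valid modulo lcm(11, 13) = 143: x ≡ 99 (mod 143).
  Combine with x ≡ 0 (mod 3): since gcd(143, 3) = 1, we get a unique residue mod 429.
    Write x = 99 + 143·t and substitute into x ≡ 0 (mod 3): 143·t ≡ 0 − 99 = -99 (mod 3).
    Reduce coefficients mod 3: 2·t ≡ 0 (mod 3).
    The inverse of 2 mod 3 is 2 (since 2·2 = 4 = 1·3 + 1), so t ≡ 2·0 = 0 ≡ 0 (mod 3).
    Then x = 99 + 143·0 = 99, valid modulo lcm(143, 3) = 429: x ≡ 99 (mod 429).
Verify: 99 mod 11 = 0 ✓, 99 mod 13 = 8 ✓, 99 mod 3 = 0 ✓.

x ≡ 99 (mod 429).


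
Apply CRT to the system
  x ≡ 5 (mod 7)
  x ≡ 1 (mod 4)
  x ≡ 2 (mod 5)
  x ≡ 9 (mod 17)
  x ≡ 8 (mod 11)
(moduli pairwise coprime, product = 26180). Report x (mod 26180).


Product of moduli M = 7 · 4 · 5 · 17 · 11 = 26180.
Merge one congruence at a time:
  Start: x ≡ 5 (mod 7).
  Combine with x ≡ 1 (mod 4); new modulus lcm = 28.
    Write x = 5 + 7·t and substitute into x ≡ 1 (mod 4): 7·t ≡ 1 − 5 = -4 (mod 4).
    Reduce coefficients mod 4: 3·t ≡ 0 (mod 4).
    The inverse of 3 mod 4 is 3 (since 3·3 = 9 = 2·4 + 1), so t ≡ 3·0 = 0 ≡ 0 (mod 4).
    Then x = 5 + 7·0 = 5, valid modulo lcm(7, 4) = 28: x ≡ 5 (mod 28).
  Combine with x ≡ 2 (mod 5); new modulus lcm = 140.
    Write x = 5 + 28·t and substitute into x ≡ 2 (mod 5): 28·t ≡ 2 − 5 = -3 (mod 5).
    Reduce coefficients mod 5: 3·t ≡ 2 (mod 5).
    The inverse of 3 mod 5 is 2 (since 3·2 = 6 = 1·5 + 1), so t ≡ 2·2 = 4 ≡ 4 (mod 5).
    Then x = 5 + 28·4 = 117, valid modulo lcm(28, 5) = 140: x ≡ 117 (mod 140).
  Combine with x ≡ 9 (mod 17); new modulus lcm = 2380.
    Write x = 117 + 140·t and substitute into x ≡ 9 (mod 17): 140·t ≡ 9 − 117 = -108 (mod 17).
    Reduce coefficients mod 17: 4·t ≡ 11 (mod 17).
    The inverse of 4 mod 17 is 13 (since 4·13 = 52 = 3·17 + 1), so t ≡ 13·11 = 143 ≡ 7 (mod 17).
    Then x = 117 + 140·7 = 1097, valid modulo lcm(140, 17) = 2380: x ≡ 1097 (mod 2380).
  Combine with x ≡ 8 (mod 11); new modulus lcm = 26180.
    Write x = 1097 + 2380·t and substitute into x ≡ 8 (mod 11): 2380·t ≡ 8 − 1097 = -1089 (mod 11).
    Reduce coefficients mod 11: 4·t ≡ 0 (mod 11).
    The inverse of 4 mod 11 is 3 (since 4·3 = 12 = 1·11 + 1), so t ≡ 3·0 = 0 ≡ 0 (mod 11).
    Then x = 1097 + 2380·0 = 1097, valid modulo lcm(2380, 11) = 26180: x ≡ 1097 (mod 26180).
Verify against each original: 1097 mod 7 = 5, 1097 mod 4 = 1, 1097 mod 5 = 2, 1097 mod 17 = 9, 1097 mod 11 = 8.

x ≡ 1097 (mod 26180).


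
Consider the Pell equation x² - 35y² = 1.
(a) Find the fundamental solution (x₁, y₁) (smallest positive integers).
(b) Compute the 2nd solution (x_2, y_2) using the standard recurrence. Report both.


Step 1: Find the fundamental solution (x₁, y₁) of x² - 35y² = 1.
  Expand √35 as a continued fraction. a₀ = ⌊√35⌋ = 5; iterate m_{k+1} = d_k·a_k − m_k, d_{k+1} = (35 − m_{k+1}²)/d_k, a_{k+1} = ⌊(a₀ + m_{k+1})/d_{k+1}⌋ (starting m₀ = 0, d₀ = 1), with convergents p_k = a_k·p_{k-1} + p_{k-2}, q_k = a_k·q_{k-1} + q_{k-2} (p₋₁ = 1, q₋₁ = 0):
  k = 0: a₀ = 5; p₀/q₀ = 5/1; p₀² − 35·q₀² = 25 − 35 = -10.
  k = 1: m = 5, d = 10, a = ⌊(5 + 5)/10⌋ = 1; p/q = (1·5 + 1)/(1·1 + 0) = 6/1; p² − 35·q² = 36 − 35 = 1.
  The first convergent with p² − 35·q² = 1 gives the fundamental solution (x₁, y₁) = (6, 1).
Step 2: Apply the recurrence (x_{n+1}, y_{n+1}) = (x₁x_n + 35y₁y_n, x₁y_n + y₁x_n) repeatedly.
  From (x_1, y_1) = (6, 1): x_2 = 6·6 + 35·1·1 = 71; y_2 = 6·1 + 1·6 = 12.
Step 3: Verify x_2² - 35·y_2² = 5041 - 5040 = 1 (should be 1). ✓

(x_1, y_1) = (6, 1); (x_2, y_2) = (71, 12).


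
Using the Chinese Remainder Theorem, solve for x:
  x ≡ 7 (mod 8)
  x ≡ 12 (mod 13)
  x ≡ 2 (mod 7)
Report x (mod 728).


Moduli 8, 13, 7 are pairwise coprime; by CRT there is a unique solution modulo M = 8 · 13 · 7 = 728.
Solve pairwise, accumulating the modulus:
  Start with x ≡ 7 (mod 8).
  Combine with x ≡ 12 (mod 13): since gcd(8, 13) = 1, we get a unique residue mod 104.
    Write x = 7 + 8·t and substitute into x ≡ 12 (mod 13): 8·t ≡ 12 − 7 = 5 (mod 13).
    The inverse of 8 mod 13 is 5 (since 8·5 = 40 = 3·13 + 1), so t ≡ 5·5 = 25 ≡ 12 (mod 13).
    Then x = 7 + 8·12 = 103, valid modulo lcm(8, 13) = 104: x ≡ 103 (mod 104).
  Combine with x ≡ 2 (mod 7): since gcd(104, 7) = 1, we get a unique residue mod 728.
    Write x = 103 + 104·t and substitute into x ≡ 2 (mod 7): 104·t ≡ 2 − 103 = -101 (mod 7).
    Reduce coefficients mod 7: 6·t ≡ 4 (mod 7).
    The inverse of 6 mod 7 is 6 (since 6·6 = 36 = 5·7 + 1), so t ≡ 6·4 = 24 ≡ 3 (mod 7).
    Then x = 103 + 104·3 = 415, valid modulo lcm(104, 7) = 728: x ≡ 415 (mod 728).
Verify: 415 mod 8 = 7 ✓, 415 mod 13 = 12 ✓, 415 mod 7 = 2 ✓.

x ≡ 415 (mod 728).


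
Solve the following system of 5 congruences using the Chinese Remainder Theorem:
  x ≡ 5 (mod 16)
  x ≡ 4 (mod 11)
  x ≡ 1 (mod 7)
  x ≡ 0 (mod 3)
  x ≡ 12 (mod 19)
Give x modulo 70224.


Product of moduli M = 16 · 11 · 7 · 3 · 19 = 70224.
Merge one congruence at a time:
  Start: x ≡ 5 (mod 16).
  Combine with x ≡ 4 (mod 11); new modulus lcm = 176.
    Write x = 5 + 16·t and substitute into x ≡ 4 (mod 11): 16·t ≡ 4 − 5 = -1 (mod 11).
    Reduce coefficients mod 11: 5·t ≡ 10 (mod 11).
    The inverse of 5 mod 11 is 9 (since 5·9 = 45 = 4·11 + 1), so t ≡ 9·10 = 90 ≡ 2 (mod 11).
    Then x = 5 + 16·2 = 37, valid modulo lcm(16, 11) = 176: x ≡ 37 (mod 176).
  Combine with x ≡ 1 (mod 7); new modulus lcm = 1232.
    Write x = 37 + 176·t and substitute into x ≡ 1 (mod 7): 176·t ≡ 1 − 37 = -36 (mod 7).
    Reduce coefficients mod 7: 1·t ≡ 6 (mod 7).
    So t ≡ 6 (mod 7).
    Then x = 37 + 176·6 = 1093, valid modulo lcm(176, 7) = 1232: x ≡ 1093 (mod 1232).
  Combine with x ≡ 0 (mod 3); new modulus lcm = 3696.
    Write x = 1093 + 1232·t and substitute into x ≡ 0 (mod 3): 1232·t ≡ 0 − 1093 = -1093 (mod 3).
    Reduce coefficients mod 3: 2·t ≡ 2 (mod 3).
    The inverse of 2 mod 3 is 2 (since 2·2 = 4 = 1·3 + 1), so t ≡ 2·2 = 4 ≡ 1 (mod 3).
    Then x = 1093 + 1232·1 = 2325, valid modulo lcm(1232, 3) = 3696: x ≡ 2325 (mod 3696).
  Combine with x ≡ 12 (mod 19); new modulus lcm = 70224.
    Write x = 2325 + 3696·t and substitute into x ≡ 12 (mod 19): 3696·t ≡ 12 − 2325 = -2313 (mod 19).
    Reduce coefficients mod 19: 10·t ≡ 5 (mod 19).
    The inverse of 10 mod 19 is 2 (since 10·2 = 20 = 1·19 + 1), so t ≡ 2·5 = 10 ≡ 10 (mod 19).
    Then x = 2325 + 3696·10 = 39285, valid modulo lcm(3696, 19) = 70224: x ≡ 39285 (mod 70224).
Verify against each original: 39285 mod 16 = 5, 39285 mod 11 = 4, 39285 mod 7 = 1, 39285 mod 3 = 0, 39285 mod 19 = 12.

x ≡ 39285 (mod 70224).


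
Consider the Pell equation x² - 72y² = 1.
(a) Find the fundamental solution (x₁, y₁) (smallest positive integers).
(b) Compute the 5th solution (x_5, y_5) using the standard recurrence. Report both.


Step 1: Find the fundamental solution (x₁, y₁) of x² - 72y² = 1.
  Expand √72 as a continued fraction. a₀ = ⌊√72⌋ = 8; iterate m_{k+1} = d_k·a_k − m_k, d_{k+1} = (72 − m_{k+1}²)/d_k, a_{k+1} = ⌊(a₀ + m_{k+1})/d_{k+1}⌋ (starting m₀ = 0, d₀ = 1), with convergents p_k = a_k·p_{k-1} + p_{k-2}, q_k = a_k·q_{k-1} + q_{k-2} (p₋₁ = 1, q₋₁ = 0):
  k = 0: a₀ = 8; p₀/q₀ = 8/1; p₀² − 72·q₀² = 64 − 72 = -8.
  k = 1: m = 8, d = 8, a = ⌊(8 + 8)/8⌋ = 2; p/q = (2·8 + 1)/(2·1 + 0) = 17/2; p² − 72·q² = 289 − 288 = 1.
  The first convergent with p² − 72·q² = 1 gives the fundamental solution (x₁, y₁) = (17, 2).
Step 2: Apply the recurrence (x_{n+1}, y_{n+1}) = (x₁x_n + 72y₁y_n, x₁y_n + y₁x_n) repeatedly.
  From (x_1, y_1) = (17, 2): x_2 = 17·17 + 72·2·2 = 577; y_2 = 17·2 + 2·17 = 68.
  From (x_2, y_2) = (577, 68): x_3 = 17·577 + 72·2·68 = 19601; y_3 = 17·68 + 2·577 = 2310.
  From (x_3, y_3) = (19601, 2310): x_4 = 17·19601 + 72·2·2310 = 665857; y_4 = 17·2310 + 2·19601 = 78472.
  From (x_4, y_4) = (665857, 78472): x_5 = 17·665857 + 72·2·78472 = 22619537; y_5 = 17·78472 + 2·665857 = 2665738.
Step 3: Verify x_5² - 72·y_5² = 511643454094369 - 511643454094368 = 1 (should be 1). ✓

(x_1, y_1) = (17, 2); (x_5, y_5) = (22619537, 2665738).


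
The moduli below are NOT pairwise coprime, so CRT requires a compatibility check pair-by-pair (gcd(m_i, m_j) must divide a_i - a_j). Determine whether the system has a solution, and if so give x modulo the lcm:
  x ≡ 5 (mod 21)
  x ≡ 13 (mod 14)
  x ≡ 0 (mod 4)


Moduli 21, 14, 4 are not pairwise coprime, so CRT works modulo lcm(m_i) when all pairwise compatibility conditions hold.
Pairwise compatibility: gcd(m_i, m_j) must divide a_i - a_j for every pair.
Merge one congruence at a time:
  Start: x ≡ 5 (mod 21).
  Combine with x ≡ 13 (mod 14): gcd(21, 14) = 7, and 13 - 5 = 8 is NOT divisible by 7.
    ⇒ system is inconsistent (no integer solution).

No solution (the system is inconsistent).


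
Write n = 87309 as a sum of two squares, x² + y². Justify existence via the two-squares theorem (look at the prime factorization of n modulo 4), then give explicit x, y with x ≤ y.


Step 1: Factor n = 87309 = 3^2 · 89 · 109.
Step 2: Check the mod-4 condition on each prime factor: 3 ≡ 3 (mod 4), exponent 2 (must be even); 89 ≡ 1 (mod 4), exponent 1; 109 ≡ 1 (mod 4), exponent 1.
All primes ≡ 3 (mod 4) appear to even exponent (or don't appear), so by the two-squares theorem n IS expressible as a sum of two squares.
Step 3: Build a representation. Group n = k² · m with k = 3 and m = 89 · 109 = 9701 (a product of primes ≡ 1 (mod 4)); a representation of m scales to one of n via (k·x)² + (k·y)² = k²(x² + y²). Each prime p ≡ 1 (mod 4) is itself a sum of two squares; find a² by testing p − a² for a perfect square:
  89: 89 − 1² = 88, 89 − 2² = 85, 89 − 3² = 80, 89 − 4² = 73, 89 − 5² = 64 = 8² ⇒ 89 = 5² + 8².
  109: 109 − 1² = 108, 109 − 2² = 105, 109 − 3² = 100 = 10² ⇒ 109 = 3² + 10².
  Combine using the Brahmagupta–Fibonacci identity (a² + b²)(c² + d²) = (ac − bd)² + (ad + bc)² = (ac + bd)² + (ad − bc)²:
  89 · 109 = 9701: from (5² + 8²)(3² + 10²), take (5·3 − 8·10, 5·10 + 8·3) = (15 − 80, 50 + 24) = (-65, 74); dropping signs (only squares matter) gives (65, 74); check 65² + 74² = 4225 + 5476 = 9701 ✓.
  Scale by k = 3: (3·65, 3·74) = (195, 222).
Step 4: Order so x ≤ y and verify: 195² + 222² = 38025 + 49284 = 87309 = n. ✓

n = 87309 = 195² + 222² (one valid representation with x ≤ y).


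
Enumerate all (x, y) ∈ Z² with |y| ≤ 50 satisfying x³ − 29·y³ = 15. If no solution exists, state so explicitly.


The equation is x³ - 29y³ = 15. For fixed y, x³ = 29·y³ + 15, so a solution requires the RHS to be a perfect cube.
Strategy: iterate y from -50 to 50, compute RHS = 29·y³ + 15, and check whether it is a (positive or negative) perfect cube.
Check small values of y:
  y = 0: RHS = 15 is not a perfect cube.
  y = 1: RHS = 44 is not a perfect cube.
  y = -1: RHS = -14 is not a perfect cube.
  y = 2: RHS = 247 is not a perfect cube.
  y = -2: RHS = -217 is not a perfect cube.
  y = 3: RHS = 798 is not a perfect cube.
  y = -3: RHS = -768 is not a perfect cube.
Continuing the search up to |y| = 50 finds no solutions either.
No (x, y) in the scanned range satisfies the equation.

No integer solutions with |y| ≤ 50.


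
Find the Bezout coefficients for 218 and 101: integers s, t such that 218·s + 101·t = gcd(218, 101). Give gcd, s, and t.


Euclidean algorithm on (218, 101) — divide until remainder is 0:
  218 = 2 · 101 + 16
  101 = 6 · 16 + 5
  16 = 3 · 5 + 1
  5 = 5 · 1 + 0
gcd(218, 101) = 1.
Track Bezout coefficients alongside the remainders: start with r₀ = 218 = a·1 + b·0 (s = 1, t = 0) and r₁ = 101 = a·0 + b·1 (s = 0, t = 1); each new remainder r_{k+1} = r_{k-1} − q_k·r_k inherits s_{k+1} = s_{k-1} − q_k·s_k, t_{k+1} = t_{k-1} − q_k·t_k, so r_k = a·s_k + b·t_k at every step:
  q = 2: r = 16, s = 1 − 2·0 = 1, t = 0 − 2·1 = -2  (check: 218·1 + 101·(-2) = 16)
  q = 6: r = 5, s = 0 − 6·1 = -6, t = 1 − 6·(-2) = 13  (check: 218·(-6) + 101·13 = 5)
  q = 3: r = 1, s = 1 − 3·(-6) = 19, t = -2 − 3·13 = -41  (check: 218·19 + 101·(-41) = 1)
The row with r = 1 (the gcd) gives the Bezout coefficients s = 19, t = -41.
Result: 218 · (19) + 101 · (-41) = 1.

gcd(218, 101) = 1; s = 19, t = -41 (check: 218·19 + 101·(-41) = 1).


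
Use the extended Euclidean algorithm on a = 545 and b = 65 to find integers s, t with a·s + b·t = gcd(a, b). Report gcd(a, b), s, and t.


Euclidean algorithm on (545, 65) — divide until remainder is 0:
  545 = 8 · 65 + 25
  65 = 2 · 25 + 15
  25 = 1 · 15 + 10
  15 = 1 · 10 + 5
  10 = 2 · 5 + 0
gcd(545, 65) = 5.
Track Bezout coefficients alongside the remainders: start with r₀ = 545 = a·1 + b·0 (s = 1, t = 0) and r₁ = 65 = a·0 + b·1 (s = 0, t = 1); each new remainder r_{k+1} = r_{k-1} − q_k·r_k inherits s_{k+1} = s_{k-1} − q_k·s_k, t_{k+1} = t_{k-1} − q_k·t_k, so r_k = a·s_k + b·t_k at every step:
  q = 8: r = 25, s = 1 − 8·0 = 1, t = 0 − 8·1 = -8  (check: 545·1 + 65·(-8) = 25)
  q = 2: r = 15, s = 0 − 2·1 = -2, t = 1 − 2·(-8) = 17  (check: 545·(-2) + 65·17 = 15)
  q = 1: r = 10, s = 1 − 1·(-2) = 3, t = -8 − 1·17 = -25  (check: 545·3 + 65·(-25) = 10)
  q = 1: r = 5, s = -2 − 1·3 = -5, t = 17 − 1·(-25) = 42  (check: 545·(-5) + 65·42 = 5)
The row with r = 5 (the gcd) gives the Bezout coefficients s = -5, t = 42.
Result: 545 · (-5) + 65 · (42) = 5.

gcd(545, 65) = 5; s = -5, t = 42 (check: 545·(-5) + 65·42 = 5).


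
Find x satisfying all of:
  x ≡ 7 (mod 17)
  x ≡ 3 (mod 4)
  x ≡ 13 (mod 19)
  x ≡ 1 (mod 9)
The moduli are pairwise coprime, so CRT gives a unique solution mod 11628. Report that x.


Product of moduli M = 17 · 4 · 19 · 9 = 11628.
Merge one congruence at a time:
  Start: x ≡ 7 (mod 17).
  Combine with x ≡ 3 (mod 4); new modulus lcm = 68.
    Write x = 7 + 17·t and substitute into x ≡ 3 (mod 4): 17·t ≡ 3 − 7 = -4 (mod 4).
    Reduce coefficients mod 4: 1·t ≡ 0 (mod 4).
    So t ≡ 0 (mod 4).
    Then x = 7 + 17·0 = 7, valid modulo lcm(17, 4) = 68: x ≡ 7 (mod 68).
  Combine with x ≡ 13 (mod 19); new modulus lcm = 1292.
    Write x = 7 + 68·t and substitute into x ≡ 13 (mod 19): 68·t ≡ 13 − 7 = 6 (mod 19).
    Reduce coefficients mod 19: 11·t ≡ 6 (mod 19).
    The inverse of 11 mod 19 is 7 (since 11·7 = 77 = 4·19 + 1), so t ≡ 7·6 = 42 ≡ 4 (mod 19).
    Then x = 7 + 68·4 = 279, valid modulo lcm(68, 19) = 1292: x ≡ 279 (mod 1292).
  Combine with x ≡ 1 (mod 9); new modulus lcm = 11628.
    Write x = 279 + 1292·t and substitute into x ≡ 1 (mod 9): 1292·t ≡ 1 − 279 = -278 (mod 9).
    Reduce coefficients mod 9: 5·t ≡ 1 (mod 9).
    The inverse of 5 mod 9 is 2 (since 5·2 = 10 = 1·9 + 1), so t ≡ 2·1 = 2 ≡ 2 (mod 9).
    Then x = 279 + 1292·2 = 2863, valid modulo lcm(1292, 9) = 11628: x ≡ 2863 (mod 11628).
Verify against each original: 2863 mod 17 = 7, 2863 mod 4 = 3, 2863 mod 19 = 13, 2863 mod 9 = 1.

x ≡ 2863 (mod 11628).
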